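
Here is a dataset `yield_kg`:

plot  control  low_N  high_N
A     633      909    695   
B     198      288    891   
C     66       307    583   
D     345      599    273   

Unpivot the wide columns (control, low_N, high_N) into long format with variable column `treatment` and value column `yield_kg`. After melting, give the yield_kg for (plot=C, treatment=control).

66

Unpivoting turns each (plot, wide-column) pair into one long row.
The wide cell at row C, column control holds 66, so the long row (C, control) has yield_kg=66.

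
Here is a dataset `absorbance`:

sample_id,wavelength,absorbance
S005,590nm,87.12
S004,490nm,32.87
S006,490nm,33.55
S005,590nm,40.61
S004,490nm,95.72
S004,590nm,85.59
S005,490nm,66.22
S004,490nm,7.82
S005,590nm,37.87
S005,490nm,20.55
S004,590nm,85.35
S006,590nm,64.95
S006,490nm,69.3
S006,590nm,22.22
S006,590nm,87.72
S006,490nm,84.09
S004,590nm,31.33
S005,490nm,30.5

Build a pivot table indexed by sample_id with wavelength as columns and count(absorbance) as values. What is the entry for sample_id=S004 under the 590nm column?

3

Rows with sample_id=S004 and wavelength=590nm: absorbance values are 85.59, 85.35, 31.33.
3 rows match — count = 3.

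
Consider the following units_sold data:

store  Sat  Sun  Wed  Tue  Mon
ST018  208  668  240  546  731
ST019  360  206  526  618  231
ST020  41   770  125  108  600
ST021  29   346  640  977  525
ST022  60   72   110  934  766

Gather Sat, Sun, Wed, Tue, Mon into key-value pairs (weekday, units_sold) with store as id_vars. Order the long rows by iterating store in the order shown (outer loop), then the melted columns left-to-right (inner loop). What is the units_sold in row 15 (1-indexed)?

25 rows total (5 × 5). Row 15: index ⌊(15-1)/5⌋ = 2 into store → ST020; (15-1) mod 5 = 4 into the melted columns → Mon.
So row 15 is (ST020, Mon, 600); units_sold = 600.

600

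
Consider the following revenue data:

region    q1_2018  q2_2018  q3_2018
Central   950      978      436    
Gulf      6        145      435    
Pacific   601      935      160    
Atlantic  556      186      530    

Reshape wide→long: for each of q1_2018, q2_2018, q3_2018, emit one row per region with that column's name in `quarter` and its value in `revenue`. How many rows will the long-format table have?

12

4 region values × 3 melted columns = 12 rows.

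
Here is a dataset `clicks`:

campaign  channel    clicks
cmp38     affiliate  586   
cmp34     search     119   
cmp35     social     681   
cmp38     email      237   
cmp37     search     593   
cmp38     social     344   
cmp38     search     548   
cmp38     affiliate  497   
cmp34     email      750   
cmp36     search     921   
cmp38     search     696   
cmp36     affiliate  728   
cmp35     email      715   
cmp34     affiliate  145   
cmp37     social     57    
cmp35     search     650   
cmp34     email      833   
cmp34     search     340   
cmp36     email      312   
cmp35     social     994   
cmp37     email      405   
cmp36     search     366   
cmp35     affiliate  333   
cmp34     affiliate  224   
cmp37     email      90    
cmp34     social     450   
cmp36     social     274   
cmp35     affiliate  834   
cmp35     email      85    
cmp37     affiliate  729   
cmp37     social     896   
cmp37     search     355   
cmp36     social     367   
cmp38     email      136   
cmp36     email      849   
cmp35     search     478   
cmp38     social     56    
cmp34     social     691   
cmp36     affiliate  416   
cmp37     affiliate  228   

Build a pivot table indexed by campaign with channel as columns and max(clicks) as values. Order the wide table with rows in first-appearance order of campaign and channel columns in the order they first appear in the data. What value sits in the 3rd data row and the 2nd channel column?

With rows in first-appearance order of campaign, row 3 is campaign=cmp35. channel columns in first-appearance order: affiliate, search, social, email; column 2 is search.
Long rows with campaign=cmp35, channel=search: max(650, 478) = 650.

650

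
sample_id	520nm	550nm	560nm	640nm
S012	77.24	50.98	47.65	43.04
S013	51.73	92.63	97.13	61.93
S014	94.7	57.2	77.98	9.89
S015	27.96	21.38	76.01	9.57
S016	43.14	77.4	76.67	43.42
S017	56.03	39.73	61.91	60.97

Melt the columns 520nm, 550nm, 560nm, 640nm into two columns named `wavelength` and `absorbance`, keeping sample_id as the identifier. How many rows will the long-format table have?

24

6 sample_id values × 4 melted columns = 24 rows.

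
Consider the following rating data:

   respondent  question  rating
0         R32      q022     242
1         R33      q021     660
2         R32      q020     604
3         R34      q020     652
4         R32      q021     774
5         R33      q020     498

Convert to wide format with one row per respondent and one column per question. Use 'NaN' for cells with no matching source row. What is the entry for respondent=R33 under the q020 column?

498

The long row with respondent=R33, question=q020 has rating=498.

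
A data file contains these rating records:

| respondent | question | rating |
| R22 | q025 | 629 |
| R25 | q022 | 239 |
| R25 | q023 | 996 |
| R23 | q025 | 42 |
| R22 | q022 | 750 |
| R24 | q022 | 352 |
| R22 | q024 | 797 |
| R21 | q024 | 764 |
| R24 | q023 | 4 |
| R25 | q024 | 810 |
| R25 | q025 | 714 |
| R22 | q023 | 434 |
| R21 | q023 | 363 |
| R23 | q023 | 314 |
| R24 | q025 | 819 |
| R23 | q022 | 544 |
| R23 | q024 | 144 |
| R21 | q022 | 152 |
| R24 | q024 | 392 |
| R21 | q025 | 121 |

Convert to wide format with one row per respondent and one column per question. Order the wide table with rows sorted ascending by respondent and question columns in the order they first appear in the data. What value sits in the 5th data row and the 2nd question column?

With rows sorted ascending by respondent, row 5 is respondent=R25. question columns in first-appearance order: q025, q022, q023, q024; column 2 is q022.
Long rows with respondent=R25, question=q022: rating = 239.

239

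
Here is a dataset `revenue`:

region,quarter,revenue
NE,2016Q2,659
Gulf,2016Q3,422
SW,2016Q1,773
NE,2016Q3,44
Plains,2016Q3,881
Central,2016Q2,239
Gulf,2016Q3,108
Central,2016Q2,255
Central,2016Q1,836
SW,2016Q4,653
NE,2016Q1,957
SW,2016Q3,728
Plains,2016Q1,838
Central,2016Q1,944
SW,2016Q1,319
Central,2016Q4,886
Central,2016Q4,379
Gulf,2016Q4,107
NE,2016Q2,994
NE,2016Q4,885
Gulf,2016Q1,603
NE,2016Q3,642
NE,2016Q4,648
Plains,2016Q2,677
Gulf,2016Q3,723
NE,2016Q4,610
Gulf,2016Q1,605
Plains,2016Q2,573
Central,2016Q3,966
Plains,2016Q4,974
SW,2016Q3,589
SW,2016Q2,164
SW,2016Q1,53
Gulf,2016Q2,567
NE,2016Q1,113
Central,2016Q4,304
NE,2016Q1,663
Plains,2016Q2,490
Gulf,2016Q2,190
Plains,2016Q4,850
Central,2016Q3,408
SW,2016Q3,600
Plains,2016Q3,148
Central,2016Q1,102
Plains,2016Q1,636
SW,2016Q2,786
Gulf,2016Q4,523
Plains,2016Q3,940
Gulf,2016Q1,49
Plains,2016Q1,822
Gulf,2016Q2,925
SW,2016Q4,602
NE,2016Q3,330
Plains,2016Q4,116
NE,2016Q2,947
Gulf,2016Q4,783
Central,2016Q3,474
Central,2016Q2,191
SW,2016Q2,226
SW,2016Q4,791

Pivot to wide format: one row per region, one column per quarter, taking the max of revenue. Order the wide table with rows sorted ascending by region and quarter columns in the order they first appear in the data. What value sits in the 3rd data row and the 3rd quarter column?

With rows sorted ascending by region, row 3 is region=NE. quarter columns in first-appearance order: 2016Q2, 2016Q3, 2016Q1, 2016Q4; column 3 is 2016Q1.
Long rows with region=NE, quarter=2016Q1: max(957, 113, 663) = 957.

957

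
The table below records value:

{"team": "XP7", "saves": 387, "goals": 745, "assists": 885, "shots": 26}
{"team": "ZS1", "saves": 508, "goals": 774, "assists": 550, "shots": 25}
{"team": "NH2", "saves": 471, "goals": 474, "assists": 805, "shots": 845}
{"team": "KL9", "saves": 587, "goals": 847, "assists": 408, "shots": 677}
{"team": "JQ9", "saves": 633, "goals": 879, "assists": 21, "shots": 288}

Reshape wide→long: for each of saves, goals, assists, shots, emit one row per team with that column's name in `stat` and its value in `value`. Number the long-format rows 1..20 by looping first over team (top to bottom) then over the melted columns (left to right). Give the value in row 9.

20 rows total (5 × 4). Row 9: index ⌊(9-1)/4⌋ = 2 into team → NH2; (9-1) mod 4 = 0 into the melted columns → saves.
So row 9 is (NH2, saves, 471); value = 471.

471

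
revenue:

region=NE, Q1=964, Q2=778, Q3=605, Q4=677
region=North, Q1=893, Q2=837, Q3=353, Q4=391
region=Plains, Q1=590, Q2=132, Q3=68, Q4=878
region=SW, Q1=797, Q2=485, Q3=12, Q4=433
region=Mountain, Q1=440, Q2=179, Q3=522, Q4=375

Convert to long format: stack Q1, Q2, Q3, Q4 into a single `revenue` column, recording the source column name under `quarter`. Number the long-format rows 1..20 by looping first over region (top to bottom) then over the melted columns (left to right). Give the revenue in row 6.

20 rows total (5 × 4). Row 6: index ⌊(6-1)/4⌋ = 1 into region → North; (6-1) mod 4 = 1 into the melted columns → Q2.
So row 6 is (North, Q2, 837); revenue = 837.

837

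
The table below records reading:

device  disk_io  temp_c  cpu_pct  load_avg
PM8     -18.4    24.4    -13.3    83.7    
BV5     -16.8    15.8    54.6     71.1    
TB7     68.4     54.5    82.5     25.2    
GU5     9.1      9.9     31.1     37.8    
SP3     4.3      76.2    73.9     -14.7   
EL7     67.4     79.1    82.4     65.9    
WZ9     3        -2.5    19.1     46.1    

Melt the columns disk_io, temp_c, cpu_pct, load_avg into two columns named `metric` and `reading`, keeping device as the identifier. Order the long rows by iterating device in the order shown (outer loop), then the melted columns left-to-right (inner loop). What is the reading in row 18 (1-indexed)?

28 rows total (7 × 4). Row 18: index ⌊(18-1)/4⌋ = 4 into device → SP3; (18-1) mod 4 = 1 into the melted columns → temp_c.
So row 18 is (SP3, temp_c, 76.2); reading = 76.2.

76.2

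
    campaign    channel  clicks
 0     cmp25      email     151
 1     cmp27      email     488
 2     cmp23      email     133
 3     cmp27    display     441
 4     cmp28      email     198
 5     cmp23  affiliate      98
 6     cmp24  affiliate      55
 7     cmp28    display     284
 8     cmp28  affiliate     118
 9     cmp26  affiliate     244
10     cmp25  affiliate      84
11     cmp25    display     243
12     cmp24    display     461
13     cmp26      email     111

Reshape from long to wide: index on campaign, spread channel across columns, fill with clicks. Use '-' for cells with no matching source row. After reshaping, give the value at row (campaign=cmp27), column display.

The long row with campaign=cmp27, channel=display has clicks=441.

441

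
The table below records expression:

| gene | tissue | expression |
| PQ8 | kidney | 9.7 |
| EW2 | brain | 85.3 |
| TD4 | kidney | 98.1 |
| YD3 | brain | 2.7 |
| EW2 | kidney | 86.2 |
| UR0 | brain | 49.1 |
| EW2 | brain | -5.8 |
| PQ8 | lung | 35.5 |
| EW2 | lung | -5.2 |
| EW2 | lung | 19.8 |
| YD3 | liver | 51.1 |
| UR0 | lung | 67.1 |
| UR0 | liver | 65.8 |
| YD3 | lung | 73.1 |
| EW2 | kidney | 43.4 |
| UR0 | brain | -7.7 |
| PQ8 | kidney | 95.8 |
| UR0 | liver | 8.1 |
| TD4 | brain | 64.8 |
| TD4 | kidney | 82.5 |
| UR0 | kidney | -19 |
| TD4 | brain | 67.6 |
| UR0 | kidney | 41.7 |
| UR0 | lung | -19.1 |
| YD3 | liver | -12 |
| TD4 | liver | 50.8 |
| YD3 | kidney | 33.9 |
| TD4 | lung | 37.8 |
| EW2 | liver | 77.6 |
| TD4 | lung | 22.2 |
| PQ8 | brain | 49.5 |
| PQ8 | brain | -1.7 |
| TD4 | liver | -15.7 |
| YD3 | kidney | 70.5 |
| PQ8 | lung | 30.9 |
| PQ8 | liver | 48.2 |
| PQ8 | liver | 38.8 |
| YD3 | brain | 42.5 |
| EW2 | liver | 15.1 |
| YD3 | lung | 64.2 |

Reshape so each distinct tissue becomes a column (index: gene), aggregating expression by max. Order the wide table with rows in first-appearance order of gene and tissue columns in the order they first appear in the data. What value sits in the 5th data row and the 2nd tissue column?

With rows in first-appearance order of gene, row 5 is gene=UR0. tissue columns in first-appearance order: kidney, brain, lung, liver; column 2 is brain.
Long rows with gene=UR0, tissue=brain: max(49.1, -7.7) = 49.1.

49.1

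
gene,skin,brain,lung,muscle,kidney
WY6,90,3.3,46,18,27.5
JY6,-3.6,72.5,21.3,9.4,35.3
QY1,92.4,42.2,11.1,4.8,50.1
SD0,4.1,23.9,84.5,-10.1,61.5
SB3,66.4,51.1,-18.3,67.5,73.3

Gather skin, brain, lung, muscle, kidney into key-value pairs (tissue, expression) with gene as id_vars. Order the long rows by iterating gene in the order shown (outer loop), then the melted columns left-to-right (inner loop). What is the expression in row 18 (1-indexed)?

25 rows total (5 × 5). Row 18: index ⌊(18-1)/5⌋ = 3 into gene → SD0; (18-1) mod 5 = 2 into the melted columns → lung.
So row 18 is (SD0, lung, 84.5); expression = 84.5.

84.5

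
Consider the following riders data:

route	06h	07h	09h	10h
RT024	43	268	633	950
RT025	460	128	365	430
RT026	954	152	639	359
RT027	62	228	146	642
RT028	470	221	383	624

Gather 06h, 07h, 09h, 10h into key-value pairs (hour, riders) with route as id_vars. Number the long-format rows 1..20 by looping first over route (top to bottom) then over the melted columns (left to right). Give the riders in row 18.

221

20 rows total (5 × 4). Row 18: index ⌊(18-1)/4⌋ = 4 into route → RT028; (18-1) mod 4 = 1 into the melted columns → 07h.
So row 18 is (RT028, 07h, 221); riders = 221.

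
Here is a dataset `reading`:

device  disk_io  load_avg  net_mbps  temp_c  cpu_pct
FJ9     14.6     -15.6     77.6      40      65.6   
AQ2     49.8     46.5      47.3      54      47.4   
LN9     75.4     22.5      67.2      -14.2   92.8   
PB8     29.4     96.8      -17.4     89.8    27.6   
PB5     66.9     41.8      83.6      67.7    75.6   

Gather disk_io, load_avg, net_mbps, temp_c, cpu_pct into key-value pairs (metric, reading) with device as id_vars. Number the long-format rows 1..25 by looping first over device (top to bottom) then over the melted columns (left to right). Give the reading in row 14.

-14.2

25 rows total (5 × 5). Row 14: index ⌊(14-1)/5⌋ = 2 into device → LN9; (14-1) mod 5 = 3 into the melted columns → temp_c.
So row 14 is (LN9, temp_c, -14.2); reading = -14.2.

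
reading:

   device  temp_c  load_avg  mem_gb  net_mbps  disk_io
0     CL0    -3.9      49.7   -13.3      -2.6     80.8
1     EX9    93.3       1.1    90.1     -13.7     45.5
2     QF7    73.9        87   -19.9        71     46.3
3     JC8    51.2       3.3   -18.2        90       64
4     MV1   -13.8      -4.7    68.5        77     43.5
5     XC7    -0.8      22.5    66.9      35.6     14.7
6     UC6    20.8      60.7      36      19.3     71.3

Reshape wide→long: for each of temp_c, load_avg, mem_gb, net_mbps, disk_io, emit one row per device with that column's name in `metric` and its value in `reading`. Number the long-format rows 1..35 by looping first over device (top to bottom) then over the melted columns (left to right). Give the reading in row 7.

35 rows total (7 × 5). Row 7: index ⌊(7-1)/5⌋ = 1 into device → EX9; (7-1) mod 5 = 1 into the melted columns → load_avg.
So row 7 is (EX9, load_avg, 1.1); reading = 1.1.

1.1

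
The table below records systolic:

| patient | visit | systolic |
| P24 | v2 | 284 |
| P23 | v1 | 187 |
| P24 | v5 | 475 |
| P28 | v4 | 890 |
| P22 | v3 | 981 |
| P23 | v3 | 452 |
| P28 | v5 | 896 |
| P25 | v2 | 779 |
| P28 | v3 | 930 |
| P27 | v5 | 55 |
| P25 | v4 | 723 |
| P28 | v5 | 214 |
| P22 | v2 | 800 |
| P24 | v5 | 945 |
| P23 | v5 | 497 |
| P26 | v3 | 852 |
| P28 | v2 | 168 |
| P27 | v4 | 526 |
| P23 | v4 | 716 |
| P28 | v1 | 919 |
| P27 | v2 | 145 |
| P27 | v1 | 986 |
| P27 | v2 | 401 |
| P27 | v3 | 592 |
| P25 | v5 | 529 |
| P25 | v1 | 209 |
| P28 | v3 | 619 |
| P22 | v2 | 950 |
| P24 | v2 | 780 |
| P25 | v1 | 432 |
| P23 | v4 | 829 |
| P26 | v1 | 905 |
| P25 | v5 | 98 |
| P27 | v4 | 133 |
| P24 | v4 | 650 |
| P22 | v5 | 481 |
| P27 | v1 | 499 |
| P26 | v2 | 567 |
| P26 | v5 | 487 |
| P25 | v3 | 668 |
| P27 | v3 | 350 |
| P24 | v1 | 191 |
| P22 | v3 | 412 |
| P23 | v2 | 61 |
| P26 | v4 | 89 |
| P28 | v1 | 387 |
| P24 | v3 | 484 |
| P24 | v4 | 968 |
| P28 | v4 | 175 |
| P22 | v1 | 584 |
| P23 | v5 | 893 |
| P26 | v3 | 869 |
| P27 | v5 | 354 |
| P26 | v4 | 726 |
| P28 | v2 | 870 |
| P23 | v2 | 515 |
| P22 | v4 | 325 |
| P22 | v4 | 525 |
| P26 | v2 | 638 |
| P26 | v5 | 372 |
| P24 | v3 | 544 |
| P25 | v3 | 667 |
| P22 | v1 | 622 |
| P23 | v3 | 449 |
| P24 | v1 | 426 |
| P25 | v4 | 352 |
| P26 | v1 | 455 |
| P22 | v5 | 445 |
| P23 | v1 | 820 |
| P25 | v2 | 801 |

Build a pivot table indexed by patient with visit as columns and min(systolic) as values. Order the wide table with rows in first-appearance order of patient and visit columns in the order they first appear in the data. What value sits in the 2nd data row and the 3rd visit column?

497

With rows in first-appearance order of patient, row 2 is patient=P23. visit columns in first-appearance order: v2, v1, v5, v4, v3; column 3 is v5.
Long rows with patient=P23, visit=v5: min(497, 893) = 497.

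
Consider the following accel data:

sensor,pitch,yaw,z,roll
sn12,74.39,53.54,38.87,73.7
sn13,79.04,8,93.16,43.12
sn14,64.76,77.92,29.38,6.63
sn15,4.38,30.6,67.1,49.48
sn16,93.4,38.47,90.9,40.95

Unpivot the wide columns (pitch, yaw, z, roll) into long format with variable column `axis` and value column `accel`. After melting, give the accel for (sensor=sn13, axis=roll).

43.12

Unpivoting turns each (sensor, wide-column) pair into one long row.
The wide cell at row sn13, column roll holds 43.12, so the long row (sn13, roll) has accel=43.12.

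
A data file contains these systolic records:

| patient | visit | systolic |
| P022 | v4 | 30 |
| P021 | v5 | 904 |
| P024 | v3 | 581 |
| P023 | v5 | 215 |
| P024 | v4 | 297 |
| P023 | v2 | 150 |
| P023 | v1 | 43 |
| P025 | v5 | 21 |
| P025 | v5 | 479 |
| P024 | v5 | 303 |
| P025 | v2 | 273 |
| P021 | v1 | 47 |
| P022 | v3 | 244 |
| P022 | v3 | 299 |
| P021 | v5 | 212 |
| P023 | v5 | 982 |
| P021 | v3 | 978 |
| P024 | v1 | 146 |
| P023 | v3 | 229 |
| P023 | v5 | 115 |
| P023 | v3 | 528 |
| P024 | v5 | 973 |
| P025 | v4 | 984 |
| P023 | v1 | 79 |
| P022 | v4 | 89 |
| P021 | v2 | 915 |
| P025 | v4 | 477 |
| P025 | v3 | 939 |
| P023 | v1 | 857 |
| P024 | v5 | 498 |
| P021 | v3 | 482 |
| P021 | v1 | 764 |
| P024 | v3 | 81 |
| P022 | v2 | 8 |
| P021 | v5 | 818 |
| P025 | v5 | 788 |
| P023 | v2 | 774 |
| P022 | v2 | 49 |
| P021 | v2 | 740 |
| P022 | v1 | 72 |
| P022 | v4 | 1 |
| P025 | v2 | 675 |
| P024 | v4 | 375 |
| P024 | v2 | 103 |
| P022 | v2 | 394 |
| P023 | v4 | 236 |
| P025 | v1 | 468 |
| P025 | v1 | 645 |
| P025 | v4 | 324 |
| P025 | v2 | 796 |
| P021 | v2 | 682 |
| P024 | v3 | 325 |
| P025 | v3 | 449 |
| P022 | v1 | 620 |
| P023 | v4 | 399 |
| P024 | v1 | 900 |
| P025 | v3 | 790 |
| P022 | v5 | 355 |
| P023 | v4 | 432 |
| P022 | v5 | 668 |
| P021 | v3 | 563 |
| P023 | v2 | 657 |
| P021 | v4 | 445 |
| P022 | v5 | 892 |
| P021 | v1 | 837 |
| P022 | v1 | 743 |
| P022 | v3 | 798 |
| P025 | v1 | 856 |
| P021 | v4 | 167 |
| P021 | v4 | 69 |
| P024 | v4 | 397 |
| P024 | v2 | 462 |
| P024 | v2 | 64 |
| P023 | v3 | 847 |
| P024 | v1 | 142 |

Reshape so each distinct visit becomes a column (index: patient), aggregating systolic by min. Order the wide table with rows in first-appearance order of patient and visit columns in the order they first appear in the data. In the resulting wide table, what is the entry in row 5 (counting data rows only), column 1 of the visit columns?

With rows in first-appearance order of patient, row 5 is patient=P025. visit columns in first-appearance order: v4, v5, v3, v2, v1; column 1 is v4.
Long rows with patient=P025, visit=v4: min(984, 477, 324) = 324.

324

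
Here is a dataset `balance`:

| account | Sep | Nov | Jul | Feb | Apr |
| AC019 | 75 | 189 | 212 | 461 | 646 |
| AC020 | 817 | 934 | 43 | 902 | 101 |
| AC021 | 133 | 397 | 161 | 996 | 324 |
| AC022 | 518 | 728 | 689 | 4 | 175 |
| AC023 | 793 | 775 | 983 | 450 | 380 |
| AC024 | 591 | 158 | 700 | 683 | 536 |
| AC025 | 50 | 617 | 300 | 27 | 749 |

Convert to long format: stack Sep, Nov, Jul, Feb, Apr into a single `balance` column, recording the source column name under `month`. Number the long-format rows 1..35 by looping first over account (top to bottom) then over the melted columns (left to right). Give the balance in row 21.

793

35 rows total (7 × 5). Row 21: index ⌊(21-1)/5⌋ = 4 into account → AC023; (21-1) mod 5 = 0 into the melted columns → Sep.
So row 21 is (AC023, Sep, 793); balance = 793.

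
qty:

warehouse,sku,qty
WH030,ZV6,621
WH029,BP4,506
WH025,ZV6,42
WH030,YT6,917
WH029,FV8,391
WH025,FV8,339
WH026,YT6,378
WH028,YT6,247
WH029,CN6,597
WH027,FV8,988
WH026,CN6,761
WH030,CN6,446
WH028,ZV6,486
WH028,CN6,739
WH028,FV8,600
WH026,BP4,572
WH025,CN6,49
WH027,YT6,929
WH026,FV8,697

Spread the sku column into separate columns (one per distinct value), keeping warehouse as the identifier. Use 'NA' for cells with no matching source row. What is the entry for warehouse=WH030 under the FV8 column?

No long-format row has warehouse=WH030 and sku=FV8, so the cell is NA.

NA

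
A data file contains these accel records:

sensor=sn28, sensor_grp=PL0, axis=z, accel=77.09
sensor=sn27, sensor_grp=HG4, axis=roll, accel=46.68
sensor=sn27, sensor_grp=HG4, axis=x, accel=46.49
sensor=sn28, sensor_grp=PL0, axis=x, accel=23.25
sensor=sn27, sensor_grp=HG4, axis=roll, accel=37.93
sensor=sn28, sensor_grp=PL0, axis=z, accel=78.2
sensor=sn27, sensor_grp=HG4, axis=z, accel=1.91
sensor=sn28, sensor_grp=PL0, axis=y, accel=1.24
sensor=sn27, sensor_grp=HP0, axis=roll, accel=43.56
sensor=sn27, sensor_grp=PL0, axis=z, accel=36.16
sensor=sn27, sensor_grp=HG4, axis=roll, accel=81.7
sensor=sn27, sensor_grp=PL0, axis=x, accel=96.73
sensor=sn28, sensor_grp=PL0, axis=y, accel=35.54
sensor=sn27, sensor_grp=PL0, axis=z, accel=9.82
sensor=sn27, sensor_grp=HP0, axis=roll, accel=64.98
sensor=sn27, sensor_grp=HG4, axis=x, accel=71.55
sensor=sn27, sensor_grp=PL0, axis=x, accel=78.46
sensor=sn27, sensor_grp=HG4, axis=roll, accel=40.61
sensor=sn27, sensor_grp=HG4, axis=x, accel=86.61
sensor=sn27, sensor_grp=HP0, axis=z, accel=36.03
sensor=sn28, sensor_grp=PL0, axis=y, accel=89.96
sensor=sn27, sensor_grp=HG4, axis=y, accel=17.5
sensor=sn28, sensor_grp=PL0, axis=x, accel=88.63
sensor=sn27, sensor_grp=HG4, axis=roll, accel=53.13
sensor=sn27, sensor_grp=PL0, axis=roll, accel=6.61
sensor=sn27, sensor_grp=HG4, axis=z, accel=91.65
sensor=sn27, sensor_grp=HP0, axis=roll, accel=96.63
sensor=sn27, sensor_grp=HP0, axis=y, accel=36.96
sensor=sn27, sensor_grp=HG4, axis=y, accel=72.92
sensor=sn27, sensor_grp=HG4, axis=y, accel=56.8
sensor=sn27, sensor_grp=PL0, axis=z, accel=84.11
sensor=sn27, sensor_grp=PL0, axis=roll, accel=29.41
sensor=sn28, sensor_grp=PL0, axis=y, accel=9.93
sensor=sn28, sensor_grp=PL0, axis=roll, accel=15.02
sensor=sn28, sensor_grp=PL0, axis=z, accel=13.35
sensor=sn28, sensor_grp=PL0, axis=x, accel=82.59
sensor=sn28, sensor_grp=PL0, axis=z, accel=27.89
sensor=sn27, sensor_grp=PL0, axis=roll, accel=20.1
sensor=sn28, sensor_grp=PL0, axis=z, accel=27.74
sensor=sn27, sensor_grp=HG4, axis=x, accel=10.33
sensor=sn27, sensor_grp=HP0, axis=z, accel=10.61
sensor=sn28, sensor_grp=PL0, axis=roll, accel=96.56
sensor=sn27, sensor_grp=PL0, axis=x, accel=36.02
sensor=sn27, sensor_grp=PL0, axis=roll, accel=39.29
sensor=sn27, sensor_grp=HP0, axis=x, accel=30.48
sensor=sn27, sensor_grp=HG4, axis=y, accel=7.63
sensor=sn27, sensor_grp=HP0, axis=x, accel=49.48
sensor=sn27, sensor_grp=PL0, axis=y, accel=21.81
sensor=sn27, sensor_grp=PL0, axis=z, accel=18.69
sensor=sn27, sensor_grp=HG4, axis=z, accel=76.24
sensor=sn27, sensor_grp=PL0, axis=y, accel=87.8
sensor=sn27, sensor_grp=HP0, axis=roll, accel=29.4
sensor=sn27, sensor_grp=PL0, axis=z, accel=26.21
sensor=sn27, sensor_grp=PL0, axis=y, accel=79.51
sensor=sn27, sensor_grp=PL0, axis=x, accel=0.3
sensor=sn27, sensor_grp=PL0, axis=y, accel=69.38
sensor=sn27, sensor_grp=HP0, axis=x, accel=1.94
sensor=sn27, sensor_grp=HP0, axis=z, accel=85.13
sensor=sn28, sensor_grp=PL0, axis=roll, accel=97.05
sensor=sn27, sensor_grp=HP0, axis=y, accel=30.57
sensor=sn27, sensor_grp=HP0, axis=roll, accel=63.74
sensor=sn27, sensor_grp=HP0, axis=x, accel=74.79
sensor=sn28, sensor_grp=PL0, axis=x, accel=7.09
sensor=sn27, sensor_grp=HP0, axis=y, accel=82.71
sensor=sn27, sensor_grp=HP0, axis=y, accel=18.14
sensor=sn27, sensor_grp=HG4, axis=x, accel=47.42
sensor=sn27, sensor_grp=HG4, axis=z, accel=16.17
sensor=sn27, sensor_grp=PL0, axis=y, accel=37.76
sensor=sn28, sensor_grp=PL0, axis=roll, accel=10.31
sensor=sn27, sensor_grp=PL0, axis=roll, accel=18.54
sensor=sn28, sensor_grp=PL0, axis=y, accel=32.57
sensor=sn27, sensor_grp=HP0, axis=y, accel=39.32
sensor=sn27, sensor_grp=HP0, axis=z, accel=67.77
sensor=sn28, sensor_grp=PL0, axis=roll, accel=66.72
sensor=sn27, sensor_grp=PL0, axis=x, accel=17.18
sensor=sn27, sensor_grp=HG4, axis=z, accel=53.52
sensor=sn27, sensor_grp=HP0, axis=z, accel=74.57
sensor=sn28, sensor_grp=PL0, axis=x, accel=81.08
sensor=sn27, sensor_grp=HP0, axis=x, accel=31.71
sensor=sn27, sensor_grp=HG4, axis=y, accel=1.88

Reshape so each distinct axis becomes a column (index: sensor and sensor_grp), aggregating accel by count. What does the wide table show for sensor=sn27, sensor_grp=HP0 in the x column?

5

Rows with sensor=sn27, sensor_grp=HP0 and axis=x: accel values are 30.48, 49.48, 1.94, 74.79, 31.71.
5 rows match — count = 5.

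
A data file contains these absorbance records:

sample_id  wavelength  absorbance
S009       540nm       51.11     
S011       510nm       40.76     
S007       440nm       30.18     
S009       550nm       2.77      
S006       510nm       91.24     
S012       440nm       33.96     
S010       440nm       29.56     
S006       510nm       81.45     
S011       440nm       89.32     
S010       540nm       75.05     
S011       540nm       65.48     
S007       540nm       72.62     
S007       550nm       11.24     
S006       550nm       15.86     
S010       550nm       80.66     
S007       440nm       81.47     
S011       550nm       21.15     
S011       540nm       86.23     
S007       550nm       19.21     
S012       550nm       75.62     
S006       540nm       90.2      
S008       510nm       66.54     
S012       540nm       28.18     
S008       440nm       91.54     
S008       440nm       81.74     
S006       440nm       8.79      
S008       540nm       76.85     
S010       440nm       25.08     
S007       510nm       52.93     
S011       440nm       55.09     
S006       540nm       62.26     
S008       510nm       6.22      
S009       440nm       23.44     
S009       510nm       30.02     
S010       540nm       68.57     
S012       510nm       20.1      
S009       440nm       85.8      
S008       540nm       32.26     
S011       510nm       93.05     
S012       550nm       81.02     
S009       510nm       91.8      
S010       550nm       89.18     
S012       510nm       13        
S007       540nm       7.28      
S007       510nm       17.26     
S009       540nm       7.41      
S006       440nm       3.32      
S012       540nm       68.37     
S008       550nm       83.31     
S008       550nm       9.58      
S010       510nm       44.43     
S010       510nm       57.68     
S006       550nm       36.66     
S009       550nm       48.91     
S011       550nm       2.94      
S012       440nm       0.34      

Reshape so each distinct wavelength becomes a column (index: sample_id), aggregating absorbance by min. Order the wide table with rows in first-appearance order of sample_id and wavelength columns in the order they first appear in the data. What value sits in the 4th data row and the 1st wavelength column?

62.26

With rows in first-appearance order of sample_id, row 4 is sample_id=S006. wavelength columns in first-appearance order: 540nm, 510nm, 440nm, 550nm; column 1 is 540nm.
Long rows with sample_id=S006, wavelength=540nm: min(90.2, 62.26) = 62.26.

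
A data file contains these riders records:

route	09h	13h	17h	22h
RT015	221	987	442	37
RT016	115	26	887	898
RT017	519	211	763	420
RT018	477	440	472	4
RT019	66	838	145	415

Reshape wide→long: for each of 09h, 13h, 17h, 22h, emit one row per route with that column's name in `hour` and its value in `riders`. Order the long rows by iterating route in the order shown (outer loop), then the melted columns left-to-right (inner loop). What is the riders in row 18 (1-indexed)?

838

20 rows total (5 × 4). Row 18: index ⌊(18-1)/4⌋ = 4 into route → RT019; (18-1) mod 4 = 1 into the melted columns → 13h.
So row 18 is (RT019, 13h, 838); riders = 838.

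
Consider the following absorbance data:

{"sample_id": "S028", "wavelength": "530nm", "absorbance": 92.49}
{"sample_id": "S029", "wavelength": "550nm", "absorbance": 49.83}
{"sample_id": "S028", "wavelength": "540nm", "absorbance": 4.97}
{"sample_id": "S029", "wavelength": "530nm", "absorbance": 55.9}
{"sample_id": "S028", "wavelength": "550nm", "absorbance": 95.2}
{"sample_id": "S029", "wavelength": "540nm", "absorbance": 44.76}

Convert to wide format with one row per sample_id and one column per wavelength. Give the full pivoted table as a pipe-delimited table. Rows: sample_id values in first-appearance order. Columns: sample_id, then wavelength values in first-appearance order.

Columns: sample_id plus the 3 distinct wavelength values (530nm, 550nm, 540nm).
For example, row S028 column 530nm takes absorbance=92.49 from the long row (S028, 530nm).

| sample_id | 530nm | 550nm | 540nm |
| S028 | 92.49 | 95.2 | 4.97 |
| S029 | 55.9 | 49.83 | 44.76 |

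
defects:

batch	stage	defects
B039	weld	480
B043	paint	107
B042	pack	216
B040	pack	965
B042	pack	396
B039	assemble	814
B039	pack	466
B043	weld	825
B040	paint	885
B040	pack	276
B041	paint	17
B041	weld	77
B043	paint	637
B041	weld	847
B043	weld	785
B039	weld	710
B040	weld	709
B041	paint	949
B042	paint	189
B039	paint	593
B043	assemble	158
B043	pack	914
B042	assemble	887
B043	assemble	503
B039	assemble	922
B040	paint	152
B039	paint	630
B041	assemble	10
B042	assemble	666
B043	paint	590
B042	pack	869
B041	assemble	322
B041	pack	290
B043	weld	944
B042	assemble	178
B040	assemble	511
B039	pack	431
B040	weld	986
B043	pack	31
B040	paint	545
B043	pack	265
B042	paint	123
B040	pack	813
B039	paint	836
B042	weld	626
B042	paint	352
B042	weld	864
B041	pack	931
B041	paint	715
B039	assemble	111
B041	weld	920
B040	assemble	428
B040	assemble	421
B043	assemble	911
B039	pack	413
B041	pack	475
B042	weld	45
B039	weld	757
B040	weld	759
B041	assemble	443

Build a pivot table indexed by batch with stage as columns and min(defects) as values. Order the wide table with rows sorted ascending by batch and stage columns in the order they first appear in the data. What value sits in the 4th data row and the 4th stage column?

With rows sorted ascending by batch, row 4 is batch=B042. stage columns in first-appearance order: weld, paint, pack, assemble; column 4 is assemble.
Long rows with batch=B042, stage=assemble: min(887, 666, 178) = 178.

178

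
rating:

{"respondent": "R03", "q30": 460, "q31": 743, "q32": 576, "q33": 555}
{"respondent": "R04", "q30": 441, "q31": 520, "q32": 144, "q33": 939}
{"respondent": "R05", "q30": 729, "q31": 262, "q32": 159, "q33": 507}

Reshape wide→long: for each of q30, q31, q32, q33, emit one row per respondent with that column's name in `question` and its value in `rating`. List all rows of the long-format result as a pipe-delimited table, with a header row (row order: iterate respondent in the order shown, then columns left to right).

| respondent | question | rating |
| R03 | q30 | 460 |
| R03 | q31 | 743 |
| R03 | q32 | 576 |
| R03 | q33 | 555 |
| R04 | q30 | 441 |
| R04 | q31 | 520 |
| R04 | q32 | 144 |
| R04 | q33 | 939 |
| R05 | q30 | 729 |
| R05 | q31 | 262 |
| R05 | q32 | 159 |
| R05 | q33 | 507 |

Each (respondent, column) pair becomes one row: 3 × 4 = 12 rows.
For example, (R03, q30) → rating=460.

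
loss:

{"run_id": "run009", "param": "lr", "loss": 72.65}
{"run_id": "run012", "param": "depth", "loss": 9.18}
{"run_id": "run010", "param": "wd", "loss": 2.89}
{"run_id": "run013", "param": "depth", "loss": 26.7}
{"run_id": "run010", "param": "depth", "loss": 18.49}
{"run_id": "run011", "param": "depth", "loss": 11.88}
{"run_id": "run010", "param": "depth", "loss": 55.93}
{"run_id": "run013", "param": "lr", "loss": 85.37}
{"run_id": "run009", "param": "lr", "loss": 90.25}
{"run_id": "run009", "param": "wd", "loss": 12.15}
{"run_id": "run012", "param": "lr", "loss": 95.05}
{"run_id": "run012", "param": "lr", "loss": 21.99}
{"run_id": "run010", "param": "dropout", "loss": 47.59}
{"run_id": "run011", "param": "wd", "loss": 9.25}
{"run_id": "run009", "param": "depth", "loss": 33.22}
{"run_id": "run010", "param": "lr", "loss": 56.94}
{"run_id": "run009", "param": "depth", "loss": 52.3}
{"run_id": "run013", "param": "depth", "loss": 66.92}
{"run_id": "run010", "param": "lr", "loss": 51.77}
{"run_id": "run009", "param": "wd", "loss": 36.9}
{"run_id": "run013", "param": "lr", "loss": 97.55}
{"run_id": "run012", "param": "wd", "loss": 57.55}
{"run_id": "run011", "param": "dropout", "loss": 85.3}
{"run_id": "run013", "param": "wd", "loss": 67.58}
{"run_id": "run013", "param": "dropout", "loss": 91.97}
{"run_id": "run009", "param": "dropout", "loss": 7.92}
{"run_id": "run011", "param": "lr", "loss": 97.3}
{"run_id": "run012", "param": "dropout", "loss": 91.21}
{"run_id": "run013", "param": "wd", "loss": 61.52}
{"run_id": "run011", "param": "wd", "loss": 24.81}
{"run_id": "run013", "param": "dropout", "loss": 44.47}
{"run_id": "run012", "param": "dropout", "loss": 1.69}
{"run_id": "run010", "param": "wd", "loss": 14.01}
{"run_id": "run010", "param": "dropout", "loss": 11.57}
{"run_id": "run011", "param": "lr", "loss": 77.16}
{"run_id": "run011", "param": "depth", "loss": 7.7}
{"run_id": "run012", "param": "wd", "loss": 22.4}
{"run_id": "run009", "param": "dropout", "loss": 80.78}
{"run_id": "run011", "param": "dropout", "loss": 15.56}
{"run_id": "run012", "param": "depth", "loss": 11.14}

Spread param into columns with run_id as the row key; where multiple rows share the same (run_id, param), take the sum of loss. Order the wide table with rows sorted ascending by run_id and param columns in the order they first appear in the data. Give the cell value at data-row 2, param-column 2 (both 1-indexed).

With rows sorted ascending by run_id, row 2 is run_id=run010. param columns in first-appearance order: lr, depth, wd, dropout; column 2 is depth.
Long rows with run_id=run010, param=depth: 18.49 + 55.93 = 74.42.

74.42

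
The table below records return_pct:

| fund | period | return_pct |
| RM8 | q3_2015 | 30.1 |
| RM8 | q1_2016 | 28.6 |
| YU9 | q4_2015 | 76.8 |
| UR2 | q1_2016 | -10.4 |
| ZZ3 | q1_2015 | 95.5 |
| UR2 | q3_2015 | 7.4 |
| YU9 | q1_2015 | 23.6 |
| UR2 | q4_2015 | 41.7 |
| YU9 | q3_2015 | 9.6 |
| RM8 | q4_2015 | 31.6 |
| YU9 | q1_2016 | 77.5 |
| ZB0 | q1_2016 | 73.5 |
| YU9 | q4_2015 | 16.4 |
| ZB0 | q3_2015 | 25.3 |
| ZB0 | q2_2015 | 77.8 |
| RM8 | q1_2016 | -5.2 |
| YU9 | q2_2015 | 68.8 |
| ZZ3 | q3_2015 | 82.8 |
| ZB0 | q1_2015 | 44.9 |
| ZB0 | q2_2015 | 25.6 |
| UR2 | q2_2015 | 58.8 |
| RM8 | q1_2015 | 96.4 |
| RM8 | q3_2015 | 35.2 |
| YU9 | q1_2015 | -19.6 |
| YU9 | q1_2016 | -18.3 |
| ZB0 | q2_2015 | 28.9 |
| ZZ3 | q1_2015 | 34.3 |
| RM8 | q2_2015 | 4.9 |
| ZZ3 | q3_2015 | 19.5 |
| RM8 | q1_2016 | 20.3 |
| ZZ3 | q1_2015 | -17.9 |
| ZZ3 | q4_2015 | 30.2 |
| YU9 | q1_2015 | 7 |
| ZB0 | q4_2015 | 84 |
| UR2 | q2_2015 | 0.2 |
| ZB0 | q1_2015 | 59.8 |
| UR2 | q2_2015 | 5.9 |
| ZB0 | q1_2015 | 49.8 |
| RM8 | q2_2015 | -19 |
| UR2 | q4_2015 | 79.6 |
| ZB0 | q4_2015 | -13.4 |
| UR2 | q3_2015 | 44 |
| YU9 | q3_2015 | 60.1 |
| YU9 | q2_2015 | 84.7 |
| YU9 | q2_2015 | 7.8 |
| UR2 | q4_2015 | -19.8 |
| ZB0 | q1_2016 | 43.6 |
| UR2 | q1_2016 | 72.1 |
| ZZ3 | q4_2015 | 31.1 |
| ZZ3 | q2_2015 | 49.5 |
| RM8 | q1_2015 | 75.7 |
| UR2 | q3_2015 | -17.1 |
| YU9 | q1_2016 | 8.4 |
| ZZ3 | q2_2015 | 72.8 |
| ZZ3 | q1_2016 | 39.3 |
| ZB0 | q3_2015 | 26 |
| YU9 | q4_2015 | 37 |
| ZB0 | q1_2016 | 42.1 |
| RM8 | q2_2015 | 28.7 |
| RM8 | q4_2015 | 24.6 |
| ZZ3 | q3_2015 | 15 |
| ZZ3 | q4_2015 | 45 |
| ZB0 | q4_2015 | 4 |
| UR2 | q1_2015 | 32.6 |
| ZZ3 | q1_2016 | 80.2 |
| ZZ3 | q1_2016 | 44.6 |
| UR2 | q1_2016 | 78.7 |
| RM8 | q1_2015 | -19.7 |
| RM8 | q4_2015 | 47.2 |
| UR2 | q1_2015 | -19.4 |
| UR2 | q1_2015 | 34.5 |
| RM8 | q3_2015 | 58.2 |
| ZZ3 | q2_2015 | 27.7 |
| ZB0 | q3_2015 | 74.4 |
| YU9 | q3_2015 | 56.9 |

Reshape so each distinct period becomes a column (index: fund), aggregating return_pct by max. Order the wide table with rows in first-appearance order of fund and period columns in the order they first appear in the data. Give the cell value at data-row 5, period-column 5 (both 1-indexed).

77.8

With rows in first-appearance order of fund, row 5 is fund=ZB0. period columns in first-appearance order: q3_2015, q1_2016, q4_2015, q1_2015, q2_2015; column 5 is q2_2015.
Long rows with fund=ZB0, period=q2_2015: max(77.8, 25.6, 28.9) = 77.8.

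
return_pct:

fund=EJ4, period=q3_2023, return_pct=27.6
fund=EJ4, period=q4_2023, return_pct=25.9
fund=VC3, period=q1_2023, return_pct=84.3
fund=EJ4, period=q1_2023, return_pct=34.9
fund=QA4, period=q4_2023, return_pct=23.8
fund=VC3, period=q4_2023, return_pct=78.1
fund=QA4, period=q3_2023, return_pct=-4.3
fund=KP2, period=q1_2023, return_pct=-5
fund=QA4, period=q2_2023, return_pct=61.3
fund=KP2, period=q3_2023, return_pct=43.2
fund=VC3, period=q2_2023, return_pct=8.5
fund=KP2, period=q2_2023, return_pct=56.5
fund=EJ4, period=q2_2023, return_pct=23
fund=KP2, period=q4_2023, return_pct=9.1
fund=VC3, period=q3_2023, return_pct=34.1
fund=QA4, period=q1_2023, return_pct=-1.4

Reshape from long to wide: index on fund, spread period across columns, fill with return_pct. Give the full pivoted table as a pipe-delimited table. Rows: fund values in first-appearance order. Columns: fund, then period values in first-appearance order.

| fund | q3_2023 | q4_2023 | q1_2023 | q2_2023 |
| EJ4 | 27.6 | 25.9 | 34.9 | 23 |
| VC3 | 34.1 | 78.1 | 84.3 | 8.5 |
| QA4 | -4.3 | 23.8 | -1.4 | 61.3 |
| KP2 | 43.2 | 9.1 | -5 | 56.5 |

Columns: fund plus the 4 distinct period values (q3_2023, q4_2023, q1_2023, q2_2023).
For example, row EJ4 column q3_2023 takes return_pct=27.6 from the long row (EJ4, q3_2023).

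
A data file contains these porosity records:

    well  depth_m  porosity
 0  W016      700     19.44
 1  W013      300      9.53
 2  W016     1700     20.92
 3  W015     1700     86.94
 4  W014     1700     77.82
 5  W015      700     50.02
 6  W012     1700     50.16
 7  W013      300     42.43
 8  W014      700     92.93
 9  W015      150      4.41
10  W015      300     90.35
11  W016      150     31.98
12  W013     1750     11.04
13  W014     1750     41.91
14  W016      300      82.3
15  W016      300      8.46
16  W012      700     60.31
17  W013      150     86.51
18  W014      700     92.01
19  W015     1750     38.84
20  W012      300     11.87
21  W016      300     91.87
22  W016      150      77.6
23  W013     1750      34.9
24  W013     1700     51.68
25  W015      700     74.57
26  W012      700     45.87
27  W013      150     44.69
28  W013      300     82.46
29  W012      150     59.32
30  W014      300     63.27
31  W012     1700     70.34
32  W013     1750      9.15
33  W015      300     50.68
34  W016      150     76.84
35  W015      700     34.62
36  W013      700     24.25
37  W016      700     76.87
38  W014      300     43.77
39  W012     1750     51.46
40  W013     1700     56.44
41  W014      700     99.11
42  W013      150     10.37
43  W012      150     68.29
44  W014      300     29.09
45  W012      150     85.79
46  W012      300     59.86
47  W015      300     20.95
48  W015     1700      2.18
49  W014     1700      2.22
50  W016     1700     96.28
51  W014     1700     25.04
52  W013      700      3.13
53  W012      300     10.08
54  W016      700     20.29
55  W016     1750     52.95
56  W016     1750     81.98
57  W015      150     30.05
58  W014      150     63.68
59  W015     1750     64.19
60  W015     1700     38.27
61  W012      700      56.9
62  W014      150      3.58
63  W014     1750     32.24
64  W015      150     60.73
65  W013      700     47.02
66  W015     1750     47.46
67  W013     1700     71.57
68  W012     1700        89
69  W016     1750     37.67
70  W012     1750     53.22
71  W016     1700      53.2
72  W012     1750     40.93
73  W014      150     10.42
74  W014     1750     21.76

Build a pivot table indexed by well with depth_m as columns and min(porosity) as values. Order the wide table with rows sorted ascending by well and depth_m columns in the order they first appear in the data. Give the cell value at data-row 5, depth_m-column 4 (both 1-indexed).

With rows sorted ascending by well, row 5 is well=W016. depth_m columns in first-appearance order: 700, 300, 1700, 150, 1750; column 4 is 150.
Long rows with well=W016, depth_m=150: min(31.98, 77.6, 76.84) = 31.98.

31.98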